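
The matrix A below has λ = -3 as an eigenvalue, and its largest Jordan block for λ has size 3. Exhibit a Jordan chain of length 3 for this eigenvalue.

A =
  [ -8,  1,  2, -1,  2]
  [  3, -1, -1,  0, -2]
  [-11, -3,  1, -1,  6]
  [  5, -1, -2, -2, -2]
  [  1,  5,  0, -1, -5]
A Jordan chain for λ = -3 of length 3:
v_1 = (3, 0, 3, -3, 3)ᵀ
v_2 = (-5, 3, -11, 5, 1)ᵀ
v_3 = (1, 0, 0, 0, 0)ᵀ

Let N = A − (-3)·I. We want v_3 with N^3 v_3 = 0 but N^2 v_3 ≠ 0; then v_{j-1} := N · v_j for j = 3, …, 2.

Pick v_3 = (1, 0, 0, 0, 0)ᵀ.
Then v_2 = N · v_3 = (-5, 3, -11, 5, 1)ᵀ.
Then v_1 = N · v_2 = (3, 0, 3, -3, 3)ᵀ.

Sanity check: (A − (-3)·I) v_1 = (0, 0, 0, 0, 0)ᵀ = 0. ✓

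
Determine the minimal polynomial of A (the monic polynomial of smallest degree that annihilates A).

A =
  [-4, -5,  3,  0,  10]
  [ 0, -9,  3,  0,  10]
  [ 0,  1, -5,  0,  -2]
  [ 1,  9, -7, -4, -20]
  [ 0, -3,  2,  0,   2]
x^3 + 12*x^2 + 48*x + 64

The characteristic polynomial is χ_A(x) = (x + 4)^5, so the eigenvalues are known. The minimal polynomial is
  m_A(x) = Π_λ (x − λ)^{k_λ}
where k_λ is the size of the *largest* Jordan block for λ (equivalently, the smallest k with (A − λI)^k v = 0 for every generalised eigenvector v of λ).

  λ = -4: largest Jordan block has size 3, contributing (x + 4)^3

So m_A(x) = (x + 4)^3 = x^3 + 12*x^2 + 48*x + 64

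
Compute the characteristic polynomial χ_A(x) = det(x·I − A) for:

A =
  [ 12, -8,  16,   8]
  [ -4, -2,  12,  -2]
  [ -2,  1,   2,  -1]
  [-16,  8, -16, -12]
x^4 - 32*x^2 + 256

Expanding det(x·I − A) (e.g. by cofactor expansion or by noting that A is similar to its Jordan form J, which has the same characteristic polynomial as A) gives
  χ_A(x) = x^4 - 32*x^2 + 256
which factors as (x - 4)^2*(x + 4)^2. The eigenvalues (with algebraic multiplicities) are λ = -4 with multiplicity 2, λ = 4 with multiplicity 2.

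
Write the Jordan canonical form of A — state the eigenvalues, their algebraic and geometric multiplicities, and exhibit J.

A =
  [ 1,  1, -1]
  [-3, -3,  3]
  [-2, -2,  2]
J_2(0) ⊕ J_1(0)

The characteristic polynomial is
  det(x·I − A) = x^3

Eigenvalues and multiplicities (the geometric multiplicity of λ is n − rank(A − λI), which equals the number of Jordan blocks for λ):
  λ = 0: algebraic multiplicity = 3, geometric multiplicity = 2

Determining the block sizes for each eigenvalue:
  λ = 0: 2 blocks summing to 3 forces exactly one block of size 2 and the rest size 1 → block sizes [2, 1]

Assembling the blocks gives a Jordan form
J =
  [0, 1, 0]
  [0, 0, 0]
  [0, 0, 0]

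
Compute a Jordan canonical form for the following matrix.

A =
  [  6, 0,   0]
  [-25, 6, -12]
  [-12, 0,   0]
J_1(0) ⊕ J_2(6)

The characteristic polynomial is
  det(x·I − A) = x^3 - 12*x^2 + 36*x = x*(x - 6)^2

Eigenvalues and multiplicities (the geometric multiplicity of λ is n − rank(A − λI), which equals the number of Jordan blocks for λ):
  λ = 0: algebraic multiplicity = 1, geometric multiplicity = 1
  λ = 6: algebraic multiplicity = 2, geometric multiplicity = 1

Determining the block sizes for each eigenvalue:
  λ = 0: one block (gm = 1), so the single block has size am = 1 → block sizes [1]
  λ = 6: one block (gm = 1), so the single block has size am = 2 → block sizes [2]

Assembling the blocks gives a Jordan form
J =
  [0, 0, 0]
  [0, 6, 1]
  [0, 0, 6]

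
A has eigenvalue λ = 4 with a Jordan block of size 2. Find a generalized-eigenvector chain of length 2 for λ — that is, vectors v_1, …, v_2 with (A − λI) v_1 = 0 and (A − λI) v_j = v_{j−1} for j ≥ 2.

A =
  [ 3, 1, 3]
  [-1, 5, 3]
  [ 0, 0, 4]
A Jordan chain for λ = 4 of length 2:
v_1 = (-1, -1, 0)ᵀ
v_2 = (1, 0, 0)ᵀ

Let N = A − (4)·I. We want v_2 with N^2 v_2 = 0 but N^1 v_2 ≠ 0; then v_{j-1} := N · v_j for j = 2, …, 2.

Pick v_2 = (1, 0, 0)ᵀ.
Then v_1 = N · v_2 = (-1, -1, 0)ᵀ.

Sanity check: (A − (4)·I) v_1 = (0, 0, 0)ᵀ = 0. ✓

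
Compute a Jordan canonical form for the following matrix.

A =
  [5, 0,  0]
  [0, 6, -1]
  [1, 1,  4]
J_3(5)

The characteristic polynomial is
  det(x·I − A) = x^3 - 15*x^2 + 75*x - 125 = (x - 5)^3

Eigenvalues and multiplicities (the geometric multiplicity of λ is n − rank(A − λI), which equals the number of Jordan blocks for λ):
  λ = 5: algebraic multiplicity = 3, geometric multiplicity = 1

Determining the block sizes for each eigenvalue:
  λ = 5: one block (gm = 1), so the single block has size am = 3 → block sizes [3]

Assembling the blocks gives a Jordan form
J =
  [5, 1, 0]
  [0, 5, 1]
  [0, 0, 5]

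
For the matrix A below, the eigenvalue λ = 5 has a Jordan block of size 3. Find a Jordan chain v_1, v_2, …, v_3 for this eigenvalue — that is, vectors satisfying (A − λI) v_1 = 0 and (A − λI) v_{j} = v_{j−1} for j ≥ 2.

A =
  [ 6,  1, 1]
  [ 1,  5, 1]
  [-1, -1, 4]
A Jordan chain for λ = 5 of length 3:
v_1 = (1, 0, -1)ᵀ
v_2 = (1, 1, -1)ᵀ
v_3 = (1, 0, 0)ᵀ

Let N = A − (5)·I. We want v_3 with N^3 v_3 = 0 but N^2 v_3 ≠ 0; then v_{j-1} := N · v_j for j = 3, …, 2.

Pick v_3 = (1, 0, 0)ᵀ.
Then v_2 = N · v_3 = (1, 1, -1)ᵀ.
Then v_1 = N · v_2 = (1, 0, -1)ᵀ.

Sanity check: (A − (5)·I) v_1 = (0, 0, 0)ᵀ = 0. ✓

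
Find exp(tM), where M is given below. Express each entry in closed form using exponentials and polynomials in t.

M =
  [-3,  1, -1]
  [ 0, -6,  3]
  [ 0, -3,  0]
e^{tM} =
  [exp(-3*t), t*exp(-3*t), -t*exp(-3*t)]
  [0, -3*t*exp(-3*t) + exp(-3*t), 3*t*exp(-3*t)]
  [0, -3*t*exp(-3*t), 3*t*exp(-3*t) + exp(-3*t)]

Strategy: write M = P · J · P⁻¹ where J is a Jordan canonical form, so e^{tM} = P · e^{tJ} · P⁻¹, and e^{tJ} can be computed block-by-block.

M has Jordan form
J =
  [-3,  1,  0]
  [ 0, -3,  0]
  [ 0,  0, -3]
(up to reordering of blocks).

Per-block formulas:
  For a 1×1 block at λ = -3: exp(t · [-3]) = [e^(-3t)].
  For a 2×2 Jordan block J_2(-3): exp(t · J_2(-3)) = e^(-3t)·(I + t·N), where N is the 2×2 nilpotent shift.

After assembling e^{tJ} and conjugating by P, we get:

e^{tM} =
  [exp(-3*t), t*exp(-3*t), -t*exp(-3*t)]
  [0, -3*t*exp(-3*t) + exp(-3*t), 3*t*exp(-3*t)]
  [0, -3*t*exp(-3*t), 3*t*exp(-3*t) + exp(-3*t)]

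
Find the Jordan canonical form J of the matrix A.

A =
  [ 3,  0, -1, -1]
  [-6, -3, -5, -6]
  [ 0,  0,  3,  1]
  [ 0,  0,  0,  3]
J_1(-3) ⊕ J_3(3)

The characteristic polynomial is
  det(x·I − A) = x^4 - 6*x^3 + 54*x - 81 = (x - 3)^3*(x + 3)

Eigenvalues and multiplicities (the geometric multiplicity of λ is n − rank(A − λI), which equals the number of Jordan blocks for λ):
  λ = -3: algebraic multiplicity = 1, geometric multiplicity = 1
  λ = 3: algebraic multiplicity = 3, geometric multiplicity = 1

Determining the block sizes for each eigenvalue:
  λ = -3: one block (gm = 1), so the single block has size am = 1 → block sizes [1]
  λ = 3: one block (gm = 1), so the single block has size am = 3 → block sizes [3]

Assembling the blocks gives a Jordan form
J =
  [-3, 0, 0, 0]
  [ 0, 3, 1, 0]
  [ 0, 0, 3, 1]
  [ 0, 0, 0, 3]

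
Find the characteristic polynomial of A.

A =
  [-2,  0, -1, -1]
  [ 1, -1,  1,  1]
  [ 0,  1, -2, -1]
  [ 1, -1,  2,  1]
x^4 + 4*x^3 + 6*x^2 + 4*x + 1

Expanding det(x·I − A) (e.g. by cofactor expansion or by noting that A is similar to its Jordan form J, which has the same characteristic polynomial as A) gives
  χ_A(x) = x^4 + 4*x^3 + 6*x^2 + 4*x + 1
which factors as (x + 1)^4. The eigenvalues (with algebraic multiplicities) are λ = -1 with multiplicity 4.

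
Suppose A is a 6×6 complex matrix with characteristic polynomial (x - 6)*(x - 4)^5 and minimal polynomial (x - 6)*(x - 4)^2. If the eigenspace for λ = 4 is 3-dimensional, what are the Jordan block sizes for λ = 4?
Block sizes for λ = 4: [2, 2, 1]

Step 1 — from the characteristic polynomial, algebraic multiplicity of λ = 4 is 5. From dim ker(A − (4)·I) = 3, there are exactly 3 Jordan blocks for λ = 4.
Step 2 — from the minimal polynomial, the factor (x − 4)^2 tells us the largest block for λ = 4 has size 2.
Step 3 — with total size 5, 3 blocks, and largest block 2, the block sizes (in nonincreasing order) are [2, 2, 1].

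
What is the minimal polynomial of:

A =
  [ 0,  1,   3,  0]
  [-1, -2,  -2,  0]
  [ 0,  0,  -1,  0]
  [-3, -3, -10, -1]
x^3 + 3*x^2 + 3*x + 1

The characteristic polynomial is χ_A(x) = (x + 1)^4, so the eigenvalues are known. The minimal polynomial is
  m_A(x) = Π_λ (x − λ)^{k_λ}
where k_λ is the size of the *largest* Jordan block for λ (equivalently, the smallest k with (A − λI)^k v = 0 for every generalised eigenvector v of λ).

  λ = -1: largest Jordan block has size 3, contributing (x + 1)^3

So m_A(x) = (x + 1)^3 = x^3 + 3*x^2 + 3*x + 1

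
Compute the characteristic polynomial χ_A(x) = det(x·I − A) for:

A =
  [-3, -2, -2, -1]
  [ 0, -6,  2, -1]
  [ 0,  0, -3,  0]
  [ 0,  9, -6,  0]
x^4 + 12*x^3 + 54*x^2 + 108*x + 81

Expanding det(x·I − A) (e.g. by cofactor expansion or by noting that A is similar to its Jordan form J, which has the same characteristic polynomial as A) gives
  χ_A(x) = x^4 + 12*x^3 + 54*x^2 + 108*x + 81
which factors as (x + 3)^4. The eigenvalues (with algebraic multiplicities) are λ = -3 with multiplicity 4.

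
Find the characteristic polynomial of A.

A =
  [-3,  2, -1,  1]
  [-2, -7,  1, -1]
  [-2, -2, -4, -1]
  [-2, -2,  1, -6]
x^4 + 20*x^3 + 150*x^2 + 500*x + 625

Expanding det(x·I − A) (e.g. by cofactor expansion or by noting that A is similar to its Jordan form J, which has the same characteristic polynomial as A) gives
  χ_A(x) = x^4 + 20*x^3 + 150*x^2 + 500*x + 625
which factors as (x + 5)^4. The eigenvalues (with algebraic multiplicities) are λ = -5 with multiplicity 4.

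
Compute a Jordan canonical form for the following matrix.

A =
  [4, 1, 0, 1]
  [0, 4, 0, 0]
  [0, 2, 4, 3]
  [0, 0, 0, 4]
J_2(4) ⊕ J_2(4)

The characteristic polynomial is
  det(x·I − A) = x^4 - 16*x^3 + 96*x^2 - 256*x + 256 = (x - 4)^4

Eigenvalues and multiplicities (the geometric multiplicity of λ is n − rank(A − λI), which equals the number of Jordan blocks for λ):
  λ = 4: algebraic multiplicity = 4, geometric multiplicity = 2

Determining the block sizes for each eigenvalue:
  λ = 4: with am = 4 and gm = 2, the partition is not yet determined (e.g. several partitions of 4 into 2 parts exist). Let N = A − (4)·I. Computing rank(N^1) = 2, rank(N^2) = 0; the number of blocks of size ≥ j is rank(N^{j−1}) − rank(N^j), giving [2, 2]. So we have 2 block(s) of size 2 → block sizes [2, 2]

Assembling the blocks gives a Jordan form
J =
  [4, 1, 0, 0]
  [0, 4, 0, 0]
  [0, 0, 4, 1]
  [0, 0, 0, 4]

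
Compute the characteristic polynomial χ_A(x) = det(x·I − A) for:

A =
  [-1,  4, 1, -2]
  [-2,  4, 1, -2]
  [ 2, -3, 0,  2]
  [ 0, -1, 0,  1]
x^4 - 4*x^3 + 6*x^2 - 4*x + 1

Expanding det(x·I − A) (e.g. by cofactor expansion or by noting that A is similar to its Jordan form J, which has the same characteristic polynomial as A) gives
  χ_A(x) = x^4 - 4*x^3 + 6*x^2 - 4*x + 1
which factors as (x - 1)^4. The eigenvalues (with algebraic multiplicities) are λ = 1 with multiplicity 4.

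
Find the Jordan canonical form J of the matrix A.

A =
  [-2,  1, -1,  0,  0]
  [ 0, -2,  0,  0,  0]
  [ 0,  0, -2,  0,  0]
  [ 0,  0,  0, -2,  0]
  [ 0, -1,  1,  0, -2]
J_2(-2) ⊕ J_1(-2) ⊕ J_1(-2) ⊕ J_1(-2)

The characteristic polynomial is
  det(x·I − A) = x^5 + 10*x^4 + 40*x^3 + 80*x^2 + 80*x + 32 = (x + 2)^5

Eigenvalues and multiplicities (the geometric multiplicity of λ is n − rank(A − λI), which equals the number of Jordan blocks for λ):
  λ = -2: algebraic multiplicity = 5, geometric multiplicity = 4

Determining the block sizes for each eigenvalue:
  λ = -2: 4 blocks summing to 5 forces exactly one block of size 2 and the rest size 1 → block sizes [2, 1, 1, 1]

Assembling the blocks gives a Jordan form
J =
  [-2,  1,  0,  0,  0]
  [ 0, -2,  0,  0,  0]
  [ 0,  0, -2,  0,  0]
  [ 0,  0,  0, -2,  0]
  [ 0,  0,  0,  0, -2]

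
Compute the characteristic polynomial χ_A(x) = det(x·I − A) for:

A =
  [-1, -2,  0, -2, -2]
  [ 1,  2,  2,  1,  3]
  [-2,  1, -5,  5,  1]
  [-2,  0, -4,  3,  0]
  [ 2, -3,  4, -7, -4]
x^5 + 5*x^4 + 10*x^3 + 10*x^2 + 5*x + 1

Expanding det(x·I − A) (e.g. by cofactor expansion or by noting that A is similar to its Jordan form J, which has the same characteristic polynomial as A) gives
  χ_A(x) = x^5 + 5*x^4 + 10*x^3 + 10*x^2 + 5*x + 1
which factors as (x + 1)^5. The eigenvalues (with algebraic multiplicities) are λ = -1 with multiplicity 5.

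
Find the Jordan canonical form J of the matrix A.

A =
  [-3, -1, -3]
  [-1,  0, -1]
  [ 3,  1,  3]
J_3(0)

The characteristic polynomial is
  det(x·I − A) = x^3

Eigenvalues and multiplicities (the geometric multiplicity of λ is n − rank(A − λI), which equals the number of Jordan blocks for λ):
  λ = 0: algebraic multiplicity = 3, geometric multiplicity = 1

Determining the block sizes for each eigenvalue:
  λ = 0: one block (gm = 1), so the single block has size am = 3 → block sizes [3]

Assembling the blocks gives a Jordan form
J =
  [0, 1, 0]
  [0, 0, 1]
  [0, 0, 0]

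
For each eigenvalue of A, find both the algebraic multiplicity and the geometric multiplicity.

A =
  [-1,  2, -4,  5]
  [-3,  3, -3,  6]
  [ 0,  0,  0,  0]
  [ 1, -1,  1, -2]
λ = 0: alg = 4, geom = 2

Step 1 — factor the characteristic polynomial to read off the algebraic multiplicities:
  χ_A(x) = x^4

Step 2 — compute geometric multiplicities via the rank-nullity identity g(λ) = n − rank(A − λI):
  rank(A − (0)·I) = 2, so dim ker(A − (0)·I) = n − 2 = 2

Summary:
  λ = 0: algebraic multiplicity = 4, geometric multiplicity = 2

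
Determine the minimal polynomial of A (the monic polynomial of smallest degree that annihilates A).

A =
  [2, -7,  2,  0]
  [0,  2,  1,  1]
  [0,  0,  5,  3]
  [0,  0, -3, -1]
x^3 - 6*x^2 + 12*x - 8

The characteristic polynomial is χ_A(x) = (x - 2)^4, so the eigenvalues are known. The minimal polynomial is
  m_A(x) = Π_λ (x − λ)^{k_λ}
where k_λ is the size of the *largest* Jordan block for λ (equivalently, the smallest k with (A − λI)^k v = 0 for every generalised eigenvector v of λ).

  λ = 2: largest Jordan block has size 3, contributing (x − 2)^3

So m_A(x) = (x - 2)^3 = x^3 - 6*x^2 + 12*x - 8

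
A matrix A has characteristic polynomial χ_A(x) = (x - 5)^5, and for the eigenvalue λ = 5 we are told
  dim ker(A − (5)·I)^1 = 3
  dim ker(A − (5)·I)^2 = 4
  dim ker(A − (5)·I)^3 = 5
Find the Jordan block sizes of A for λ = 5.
Block sizes for λ = 5: [3, 1, 1]

From the dimensions of kernels of powers, the number of Jordan blocks of size at least j is d_j − d_{j−1} where d_j = dim ker(N^j) (with d_0 = 0). Computing the differences gives [3, 1, 1].
The number of blocks of size exactly k is (#blocks of size ≥ k) − (#blocks of size ≥ k + 1), so the partition is: 2 block(s) of size 1, 1 block(s) of size 3.
In nonincreasing order the block sizes are [3, 1, 1].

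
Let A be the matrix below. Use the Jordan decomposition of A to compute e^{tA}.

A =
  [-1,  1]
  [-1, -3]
e^{tA} =
  [t*exp(-2*t) + exp(-2*t), t*exp(-2*t)]
  [-t*exp(-2*t), -t*exp(-2*t) + exp(-2*t)]

Strategy: write A = P · J · P⁻¹ where J is a Jordan canonical form, so e^{tA} = P · e^{tJ} · P⁻¹, and e^{tJ} can be computed block-by-block.

A has Jordan form
J =
  [-2,  1]
  [ 0, -2]
(up to reordering of blocks).

Per-block formulas:
  For a 2×2 Jordan block J_2(-2): exp(t · J_2(-2)) = e^(-2t)·(I + t·N), where N is the 2×2 nilpotent shift.

After assembling e^{tJ} and conjugating by P, we get:

e^{tA} =
  [t*exp(-2*t) + exp(-2*t), t*exp(-2*t)]
  [-t*exp(-2*t), -t*exp(-2*t) + exp(-2*t)]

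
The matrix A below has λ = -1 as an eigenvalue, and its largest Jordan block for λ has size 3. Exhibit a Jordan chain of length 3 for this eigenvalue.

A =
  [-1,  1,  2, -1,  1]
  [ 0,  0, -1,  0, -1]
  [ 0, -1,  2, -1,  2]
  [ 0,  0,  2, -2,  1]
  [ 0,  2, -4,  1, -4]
A Jordan chain for λ = -1 of length 3:
v_1 = (1, 0, 0, 0, 0)ᵀ
v_2 = (1, 1, -1, 0, 2)ᵀ
v_3 = (0, 1, 0, 0, 0)ᵀ

Let N = A − (-1)·I. We want v_3 with N^3 v_3 = 0 but N^2 v_3 ≠ 0; then v_{j-1} := N · v_j for j = 3, …, 2.

Pick v_3 = (0, 1, 0, 0, 0)ᵀ.
Then v_2 = N · v_3 = (1, 1, -1, 0, 2)ᵀ.
Then v_1 = N · v_2 = (1, 0, 0, 0, 0)ᵀ.

Sanity check: (A − (-1)·I) v_1 = (0, 0, 0, 0, 0)ᵀ = 0. ✓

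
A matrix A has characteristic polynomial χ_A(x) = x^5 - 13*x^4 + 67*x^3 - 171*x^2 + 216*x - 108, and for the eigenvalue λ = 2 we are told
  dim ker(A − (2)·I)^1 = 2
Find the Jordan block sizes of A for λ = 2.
Block sizes for λ = 2: [1, 1]

From the dimensions of kernels of powers, the number of Jordan blocks of size at least j is d_j − d_{j−1} where d_j = dim ker(N^j) (with d_0 = 0). Computing the differences gives [2].
The number of blocks of size exactly k is (#blocks of size ≥ k) − (#blocks of size ≥ k + 1), so the partition is: 2 block(s) of size 1.
In nonincreasing order the block sizes are [1, 1].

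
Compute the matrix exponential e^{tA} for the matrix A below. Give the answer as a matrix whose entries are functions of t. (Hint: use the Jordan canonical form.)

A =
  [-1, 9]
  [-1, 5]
e^{tA} =
  [-3*t*exp(2*t) + exp(2*t), 9*t*exp(2*t)]
  [-t*exp(2*t), 3*t*exp(2*t) + exp(2*t)]

Strategy: write A = P · J · P⁻¹ where J is a Jordan canonical form, so e^{tA} = P · e^{tJ} · P⁻¹, and e^{tJ} can be computed block-by-block.

A has Jordan form
J =
  [2, 1]
  [0, 2]
(up to reordering of blocks).

Per-block formulas:
  For a 2×2 Jordan block J_2(2): exp(t · J_2(2)) = e^(2t)·(I + t·N), where N is the 2×2 nilpotent shift.

After assembling e^{tJ} and conjugating by P, we get:

e^{tA} =
  [-3*t*exp(2*t) + exp(2*t), 9*t*exp(2*t)]
  [-t*exp(2*t), 3*t*exp(2*t) + exp(2*t)]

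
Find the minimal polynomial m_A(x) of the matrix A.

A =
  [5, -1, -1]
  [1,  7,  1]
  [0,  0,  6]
x^2 - 12*x + 36

The characteristic polynomial is χ_A(x) = (x - 6)^3, so the eigenvalues are known. The minimal polynomial is
  m_A(x) = Π_λ (x − λ)^{k_λ}
where k_λ is the size of the *largest* Jordan block for λ (equivalently, the smallest k with (A − λI)^k v = 0 for every generalised eigenvector v of λ).

  λ = 6: largest Jordan block has size 2, contributing (x − 6)^2

So m_A(x) = (x - 6)^2 = x^2 - 12*x + 36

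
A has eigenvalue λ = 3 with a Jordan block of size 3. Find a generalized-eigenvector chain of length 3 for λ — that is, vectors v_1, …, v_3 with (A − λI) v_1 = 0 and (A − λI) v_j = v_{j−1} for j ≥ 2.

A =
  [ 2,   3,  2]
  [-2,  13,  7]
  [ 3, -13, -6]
A Jordan chain for λ = 3 of length 3:
v_1 = (1, 3, -4)ᵀ
v_2 = (-1, -2, 3)ᵀ
v_3 = (1, 0, 0)ᵀ

Let N = A − (3)·I. We want v_3 with N^3 v_3 = 0 but N^2 v_3 ≠ 0; then v_{j-1} := N · v_j for j = 3, …, 2.

Pick v_3 = (1, 0, 0)ᵀ.
Then v_2 = N · v_3 = (-1, -2, 3)ᵀ.
Then v_1 = N · v_2 = (1, 3, -4)ᵀ.

Sanity check: (A − (3)·I) v_1 = (0, 0, 0)ᵀ = 0. ✓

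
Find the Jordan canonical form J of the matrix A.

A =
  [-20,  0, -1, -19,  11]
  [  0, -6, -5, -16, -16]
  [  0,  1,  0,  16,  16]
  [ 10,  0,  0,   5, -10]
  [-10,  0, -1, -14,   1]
J_3(-5) ⊕ J_1(-5) ⊕ J_1(0)

The characteristic polynomial is
  det(x·I − A) = x^5 + 20*x^4 + 150*x^3 + 500*x^2 + 625*x = x*(x + 5)^4

Eigenvalues and multiplicities (the geometric multiplicity of λ is n − rank(A − λI), which equals the number of Jordan blocks for λ):
  λ = -5: algebraic multiplicity = 4, geometric multiplicity = 2
  λ = 0: algebraic multiplicity = 1, geometric multiplicity = 1

Determining the block sizes for each eigenvalue:
  λ = -5: with am = 4 and gm = 2, the partition is not yet determined (e.g. several partitions of 4 into 2 parts exist). Let N = A − (-5)·I. Computing rank(N^1) = 3, rank(N^2) = 2, rank(N^3) = 1; the number of blocks of size ≥ j is rank(N^{j−1}) − rank(N^j), giving [2, 1, 1]. So we have 1 block(s) of size 3, 1 block(s) of size 1 → block sizes [3, 1]
  λ = 0: one block (gm = 1), so the single block has size am = 1 → block sizes [1]

Assembling the blocks gives a Jordan form
J =
  [-5,  1,  0,  0, 0]
  [ 0, -5,  1,  0, 0]
  [ 0,  0, -5,  0, 0]
  [ 0,  0,  0, -5, 0]
  [ 0,  0,  0,  0, 0]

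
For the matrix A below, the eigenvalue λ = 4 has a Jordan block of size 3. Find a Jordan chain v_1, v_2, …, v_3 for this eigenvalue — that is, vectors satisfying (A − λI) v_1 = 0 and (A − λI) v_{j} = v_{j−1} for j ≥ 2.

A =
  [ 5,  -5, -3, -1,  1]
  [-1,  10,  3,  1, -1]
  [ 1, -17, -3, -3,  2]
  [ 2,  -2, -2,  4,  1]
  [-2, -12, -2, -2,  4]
A Jordan chain for λ = 4 of length 3:
v_1 = (-1, 0, 1, 0, 4)ᵀ
v_2 = (1, -1, 1, 2, -2)ᵀ
v_3 = (1, 0, 0, 0, 0)ᵀ

Let N = A − (4)·I. We want v_3 with N^3 v_3 = 0 but N^2 v_3 ≠ 0; then v_{j-1} := N · v_j for j = 3, …, 2.

Pick v_3 = (1, 0, 0, 0, 0)ᵀ.
Then v_2 = N · v_3 = (1, -1, 1, 2, -2)ᵀ.
Then v_1 = N · v_2 = (-1, 0, 1, 0, 4)ᵀ.

Sanity check: (A − (4)·I) v_1 = (0, 0, 0, 0, 0)ᵀ = 0. ✓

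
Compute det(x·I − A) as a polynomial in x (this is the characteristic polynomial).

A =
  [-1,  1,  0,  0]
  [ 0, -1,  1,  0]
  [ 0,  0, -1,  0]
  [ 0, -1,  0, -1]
x^4 + 4*x^3 + 6*x^2 + 4*x + 1

Expanding det(x·I − A) (e.g. by cofactor expansion or by noting that A is similar to its Jordan form J, which has the same characteristic polynomial as A) gives
  χ_A(x) = x^4 + 4*x^3 + 6*x^2 + 4*x + 1
which factors as (x + 1)^4. The eigenvalues (with algebraic multiplicities) are λ = -1 with multiplicity 4.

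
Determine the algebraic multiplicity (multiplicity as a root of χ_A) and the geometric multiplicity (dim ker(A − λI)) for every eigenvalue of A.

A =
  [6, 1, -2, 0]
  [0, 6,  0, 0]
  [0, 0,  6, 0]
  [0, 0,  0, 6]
λ = 6: alg = 4, geom = 3

Step 1 — factor the characteristic polynomial to read off the algebraic multiplicities:
  χ_A(x) = (x - 6)^4

Step 2 — compute geometric multiplicities via the rank-nullity identity g(λ) = n − rank(A − λI):
  rank(A − (6)·I) = 1, so dim ker(A − (6)·I) = n − 1 = 3

Summary:
  λ = 6: algebraic multiplicity = 4, geometric multiplicity = 3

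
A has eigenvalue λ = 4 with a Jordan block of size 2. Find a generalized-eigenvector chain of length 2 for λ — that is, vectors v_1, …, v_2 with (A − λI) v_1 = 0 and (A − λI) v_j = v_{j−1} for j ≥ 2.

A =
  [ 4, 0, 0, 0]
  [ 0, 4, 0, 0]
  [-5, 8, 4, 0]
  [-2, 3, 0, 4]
A Jordan chain for λ = 4 of length 2:
v_1 = (0, 0, -5, -2)ᵀ
v_2 = (1, 0, 0, 0)ᵀ

Let N = A − (4)·I. We want v_2 with N^2 v_2 = 0 but N^1 v_2 ≠ 0; then v_{j-1} := N · v_j for j = 2, …, 2.

Pick v_2 = (1, 0, 0, 0)ᵀ.
Then v_1 = N · v_2 = (0, 0, -5, -2)ᵀ.

Sanity check: (A − (4)·I) v_1 = (0, 0, 0, 0)ᵀ = 0. ✓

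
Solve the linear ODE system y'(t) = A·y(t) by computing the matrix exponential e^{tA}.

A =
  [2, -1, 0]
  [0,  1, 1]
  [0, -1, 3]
e^{tA} =
  [exp(2*t), t^2*exp(2*t)/2 - t*exp(2*t), -t^2*exp(2*t)/2]
  [0, -t*exp(2*t) + exp(2*t), t*exp(2*t)]
  [0, -t*exp(2*t), t*exp(2*t) + exp(2*t)]

Strategy: write A = P · J · P⁻¹ where J is a Jordan canonical form, so e^{tA} = P · e^{tJ} · P⁻¹, and e^{tJ} can be computed block-by-block.

A has Jordan form
J =
  [2, 1, 0]
  [0, 2, 1]
  [0, 0, 2]
(up to reordering of blocks).

Per-block formulas:
  For a 3×3 Jordan block J_3(2): exp(t · J_3(2)) = e^(2t)·(I + t·N + (t^2/2)·N^2), where N is the 3×3 nilpotent shift.

After assembling e^{tJ} and conjugating by P, we get:

e^{tA} =
  [exp(2*t), t^2*exp(2*t)/2 - t*exp(2*t), -t^2*exp(2*t)/2]
  [0, -t*exp(2*t) + exp(2*t), t*exp(2*t)]
  [0, -t*exp(2*t), t*exp(2*t) + exp(2*t)]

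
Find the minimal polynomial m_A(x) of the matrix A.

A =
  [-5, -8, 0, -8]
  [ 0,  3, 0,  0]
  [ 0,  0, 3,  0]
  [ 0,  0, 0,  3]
x^2 + 2*x - 15

The characteristic polynomial is χ_A(x) = (x - 3)^3*(x + 5), so the eigenvalues are known. The minimal polynomial is
  m_A(x) = Π_λ (x − λ)^{k_λ}
where k_λ is the size of the *largest* Jordan block for λ (equivalently, the smallest k with (A − λI)^k v = 0 for every generalised eigenvector v of λ).

  λ = -5: largest Jordan block has size 1, contributing (x + 5)
  λ = 3: largest Jordan block has size 1, contributing (x − 3)

So m_A(x) = (x - 3)*(x + 5) = x^2 + 2*x - 15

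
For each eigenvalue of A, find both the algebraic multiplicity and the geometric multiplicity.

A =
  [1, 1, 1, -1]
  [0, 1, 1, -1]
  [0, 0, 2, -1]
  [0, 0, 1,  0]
λ = 1: alg = 4, geom = 2

Step 1 — factor the characteristic polynomial to read off the algebraic multiplicities:
  χ_A(x) = (x - 1)^4

Step 2 — compute geometric multiplicities via the rank-nullity identity g(λ) = n − rank(A − λI):
  rank(A − (1)·I) = 2, so dim ker(A − (1)·I) = n − 2 = 2

Summary:
  λ = 1: algebraic multiplicity = 4, geometric multiplicity = 2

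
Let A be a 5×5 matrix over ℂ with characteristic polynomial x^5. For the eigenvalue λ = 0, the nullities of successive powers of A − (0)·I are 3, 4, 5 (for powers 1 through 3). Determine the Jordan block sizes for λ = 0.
Block sizes for λ = 0: [3, 1, 1]

From the dimensions of kernels of powers, the number of Jordan blocks of size at least j is d_j − d_{j−1} where d_j = dim ker(N^j) (with d_0 = 0). Computing the differences gives [3, 1, 1].
The number of blocks of size exactly k is (#blocks of size ≥ k) − (#blocks of size ≥ k + 1), so the partition is: 2 block(s) of size 1, 1 block(s) of size 3.
In nonincreasing order the block sizes are [3, 1, 1].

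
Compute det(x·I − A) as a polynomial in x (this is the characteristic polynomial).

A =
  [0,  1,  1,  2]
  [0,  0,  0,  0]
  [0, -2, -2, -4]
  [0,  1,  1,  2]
x^4

Expanding det(x·I − A) (e.g. by cofactor expansion or by noting that A is similar to its Jordan form J, which has the same characteristic polynomial as A) gives
  χ_A(x) = x^4
which factors as x^4. The eigenvalues (with algebraic multiplicities) are λ = 0 with multiplicity 4.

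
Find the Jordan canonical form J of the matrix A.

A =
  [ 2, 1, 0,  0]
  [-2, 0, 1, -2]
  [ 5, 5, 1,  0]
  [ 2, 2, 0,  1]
J_3(1) ⊕ J_1(1)

The characteristic polynomial is
  det(x·I − A) = x^4 - 4*x^3 + 6*x^2 - 4*x + 1 = (x - 1)^4

Eigenvalues and multiplicities (the geometric multiplicity of λ is n − rank(A − λI), which equals the number of Jordan blocks for λ):
  λ = 1: algebraic multiplicity = 4, geometric multiplicity = 2

Determining the block sizes for each eigenvalue:
  λ = 1: with am = 4 and gm = 2, the partition is not yet determined (e.g. several partitions of 4 into 2 parts exist). Let N = A − (1)·I. Computing rank(N^1) = 2, rank(N^2) = 1, rank(N^3) = 0; the number of blocks of size ≥ j is rank(N^{j−1}) − rank(N^j), giving [2, 1, 1]. So we have 1 block(s) of size 3, 1 block(s) of size 1 → block sizes [3, 1]

Assembling the blocks gives a Jordan form
J =
  [1, 1, 0, 0]
  [0, 1, 1, 0]
  [0, 0, 1, 0]
  [0, 0, 0, 1]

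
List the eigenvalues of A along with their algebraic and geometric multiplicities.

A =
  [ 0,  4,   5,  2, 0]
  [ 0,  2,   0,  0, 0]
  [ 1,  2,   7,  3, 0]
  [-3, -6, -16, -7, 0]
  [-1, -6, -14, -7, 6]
λ = 0: alg = 3, geom = 1; λ = 2: alg = 1, geom = 1; λ = 6: alg = 1, geom = 1

Step 1 — factor the characteristic polynomial to read off the algebraic multiplicities:
  χ_A(x) = x^3*(x - 6)*(x - 2)

Step 2 — compute geometric multiplicities via the rank-nullity identity g(λ) = n − rank(A − λI):
  rank(A − (0)·I) = 4, so dim ker(A − (0)·I) = n − 4 = 1
  rank(A − (2)·I) = 4, so dim ker(A − (2)·I) = n − 4 = 1
  rank(A − (6)·I) = 4, so dim ker(A − (6)·I) = n − 4 = 1

Summary:
  λ = 0: algebraic multiplicity = 3, geometric multiplicity = 1
  λ = 2: algebraic multiplicity = 1, geometric multiplicity = 1
  λ = 6: algebraic multiplicity = 1, geometric multiplicity = 1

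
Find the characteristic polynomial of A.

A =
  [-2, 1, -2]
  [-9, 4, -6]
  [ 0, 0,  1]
x^3 - 3*x^2 + 3*x - 1

Expanding det(x·I − A) (e.g. by cofactor expansion or by noting that A is similar to its Jordan form J, which has the same characteristic polynomial as A) gives
  χ_A(x) = x^3 - 3*x^2 + 3*x - 1
which factors as (x - 1)^3. The eigenvalues (with algebraic multiplicities) are λ = 1 with multiplicity 3.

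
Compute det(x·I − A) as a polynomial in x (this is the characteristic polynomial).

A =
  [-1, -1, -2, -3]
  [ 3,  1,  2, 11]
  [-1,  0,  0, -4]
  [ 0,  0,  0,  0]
x^4

Expanding det(x·I − A) (e.g. by cofactor expansion or by noting that A is similar to its Jordan form J, which has the same characteristic polynomial as A) gives
  χ_A(x) = x^4
which factors as x^4. The eigenvalues (with algebraic multiplicities) are λ = 0 with multiplicity 4.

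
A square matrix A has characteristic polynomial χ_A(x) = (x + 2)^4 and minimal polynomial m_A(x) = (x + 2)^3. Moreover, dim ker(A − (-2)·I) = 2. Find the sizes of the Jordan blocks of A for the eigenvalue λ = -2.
Block sizes for λ = -2: [3, 1]

Step 1 — from the characteristic polynomial, algebraic multiplicity of λ = -2 is 4. From dim ker(A − (-2)·I) = 2, there are exactly 2 Jordan blocks for λ = -2.
Step 2 — from the minimal polynomial, the factor (x + 2)^3 tells us the largest block for λ = -2 has size 3.
Step 3 — with total size 4, 2 blocks, and largest block 3, the block sizes (in nonincreasing order) are [3, 1].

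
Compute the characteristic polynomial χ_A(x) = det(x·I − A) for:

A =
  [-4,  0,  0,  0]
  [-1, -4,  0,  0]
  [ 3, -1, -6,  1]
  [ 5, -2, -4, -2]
x^4 + 16*x^3 + 96*x^2 + 256*x + 256

Expanding det(x·I − A) (e.g. by cofactor expansion or by noting that A is similar to its Jordan form J, which has the same characteristic polynomial as A) gives
  χ_A(x) = x^4 + 16*x^3 + 96*x^2 + 256*x + 256
which factors as (x + 4)^4. The eigenvalues (with algebraic multiplicities) are λ = -4 with multiplicity 4.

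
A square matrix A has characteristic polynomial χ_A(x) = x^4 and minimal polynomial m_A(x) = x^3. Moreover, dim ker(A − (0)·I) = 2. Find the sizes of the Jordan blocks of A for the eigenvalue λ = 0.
Block sizes for λ = 0: [3, 1]

Step 1 — from the characteristic polynomial, algebraic multiplicity of λ = 0 is 4. From dim ker(A − (0)·I) = 2, there are exactly 2 Jordan blocks for λ = 0.
Step 2 — from the minimal polynomial, the factor (x − 0)^3 tells us the largest block for λ = 0 has size 3.
Step 3 — with total size 4, 2 blocks, and largest block 3, the block sizes (in nonincreasing order) are [3, 1].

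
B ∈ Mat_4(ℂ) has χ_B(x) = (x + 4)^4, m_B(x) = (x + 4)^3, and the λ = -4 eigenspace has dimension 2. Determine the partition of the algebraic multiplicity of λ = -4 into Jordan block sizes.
Block sizes for λ = -4: [3, 1]

Step 1 — from the characteristic polynomial, algebraic multiplicity of λ = -4 is 4. From dim ker(B − (-4)·I) = 2, there are exactly 2 Jordan blocks for λ = -4.
Step 2 — from the minimal polynomial, the factor (x + 4)^3 tells us the largest block for λ = -4 has size 3.
Step 3 — with total size 4, 2 blocks, and largest block 3, the block sizes (in nonincreasing order) are [3, 1].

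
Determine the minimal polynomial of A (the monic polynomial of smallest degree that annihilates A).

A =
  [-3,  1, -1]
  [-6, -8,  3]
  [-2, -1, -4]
x^2 + 10*x + 25

The characteristic polynomial is χ_A(x) = (x + 5)^3, so the eigenvalues are known. The minimal polynomial is
  m_A(x) = Π_λ (x − λ)^{k_λ}
where k_λ is the size of the *largest* Jordan block for λ (equivalently, the smallest k with (A − λI)^k v = 0 for every generalised eigenvector v of λ).

  λ = -5: largest Jordan block has size 2, contributing (x + 5)^2

So m_A(x) = (x + 5)^2 = x^2 + 10*x + 25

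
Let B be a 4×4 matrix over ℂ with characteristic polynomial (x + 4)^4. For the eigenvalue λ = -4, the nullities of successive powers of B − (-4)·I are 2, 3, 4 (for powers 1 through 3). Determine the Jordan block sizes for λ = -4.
Block sizes for λ = -4: [3, 1]

From the dimensions of kernels of powers, the number of Jordan blocks of size at least j is d_j − d_{j−1} where d_j = dim ker(N^j) (with d_0 = 0). Computing the differences gives [2, 1, 1].
The number of blocks of size exactly k is (#blocks of size ≥ k) − (#blocks of size ≥ k + 1), so the partition is: 1 block(s) of size 1, 1 block(s) of size 3.
In nonincreasing order the block sizes are [3, 1].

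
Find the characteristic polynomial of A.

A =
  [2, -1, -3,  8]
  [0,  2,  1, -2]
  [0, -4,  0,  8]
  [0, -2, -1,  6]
x^4 - 10*x^3 + 36*x^2 - 56*x + 32

Expanding det(x·I − A) (e.g. by cofactor expansion or by noting that A is similar to its Jordan form J, which has the same characteristic polynomial as A) gives
  χ_A(x) = x^4 - 10*x^3 + 36*x^2 - 56*x + 32
which factors as (x - 4)*(x - 2)^3. The eigenvalues (with algebraic multiplicities) are λ = 2 with multiplicity 3, λ = 4 with multiplicity 1.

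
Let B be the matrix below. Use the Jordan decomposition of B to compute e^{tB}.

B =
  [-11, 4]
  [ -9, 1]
e^{tB} =
  [-6*t*exp(-5*t) + exp(-5*t), 4*t*exp(-5*t)]
  [-9*t*exp(-5*t), 6*t*exp(-5*t) + exp(-5*t)]

Strategy: write B = P · J · P⁻¹ where J is a Jordan canonical form, so e^{tB} = P · e^{tJ} · P⁻¹, and e^{tJ} can be computed block-by-block.

B has Jordan form
J =
  [-5,  1]
  [ 0, -5]
(up to reordering of blocks).

Per-block formulas:
  For a 2×2 Jordan block J_2(-5): exp(t · J_2(-5)) = e^(-5t)·(I + t·N), where N is the 2×2 nilpotent shift.

After assembling e^{tJ} and conjugating by P, we get:

e^{tB} =
  [-6*t*exp(-5*t) + exp(-5*t), 4*t*exp(-5*t)]
  [-9*t*exp(-5*t), 6*t*exp(-5*t) + exp(-5*t)]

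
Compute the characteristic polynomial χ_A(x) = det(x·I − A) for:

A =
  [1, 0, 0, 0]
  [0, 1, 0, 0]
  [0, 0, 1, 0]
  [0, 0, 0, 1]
x^4 - 4*x^3 + 6*x^2 - 4*x + 1

Expanding det(x·I − A) (e.g. by cofactor expansion or by noting that A is similar to its Jordan form J, which has the same characteristic polynomial as A) gives
  χ_A(x) = x^4 - 4*x^3 + 6*x^2 - 4*x + 1
which factors as (x - 1)^4. The eigenvalues (with algebraic multiplicities) are λ = 1 with multiplicity 4.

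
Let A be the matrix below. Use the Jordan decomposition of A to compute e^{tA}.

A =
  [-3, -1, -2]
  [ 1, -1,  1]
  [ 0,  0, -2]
e^{tA} =
  [-t*exp(-2*t) + exp(-2*t), -t*exp(-2*t), t^2*exp(-2*t)/2 - 2*t*exp(-2*t)]
  [t*exp(-2*t), t*exp(-2*t) + exp(-2*t), -t^2*exp(-2*t)/2 + t*exp(-2*t)]
  [0, 0, exp(-2*t)]

Strategy: write A = P · J · P⁻¹ where J is a Jordan canonical form, so e^{tA} = P · e^{tJ} · P⁻¹, and e^{tJ} can be computed block-by-block.

A has Jordan form
J =
  [-2,  1,  0]
  [ 0, -2,  1]
  [ 0,  0, -2]
(up to reordering of blocks).

Per-block formulas:
  For a 3×3 Jordan block J_3(-2): exp(t · J_3(-2)) = e^(-2t)·(I + t·N + (t^2/2)·N^2), where N is the 3×3 nilpotent shift.

After assembling e^{tJ} and conjugating by P, we get:

e^{tA} =
  [-t*exp(-2*t) + exp(-2*t), -t*exp(-2*t), t^2*exp(-2*t)/2 - 2*t*exp(-2*t)]
  [t*exp(-2*t), t*exp(-2*t) + exp(-2*t), -t^2*exp(-2*t)/2 + t*exp(-2*t)]
  [0, 0, exp(-2*t)]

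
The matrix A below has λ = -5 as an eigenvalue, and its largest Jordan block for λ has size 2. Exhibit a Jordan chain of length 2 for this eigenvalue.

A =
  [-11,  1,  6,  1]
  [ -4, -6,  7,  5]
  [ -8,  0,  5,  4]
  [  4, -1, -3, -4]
A Jordan chain for λ = -5 of length 2:
v_1 = (2, 1, 2, -1)ᵀ
v_2 = (1, 2, 1, 0)ᵀ

Let N = A − (-5)·I. We want v_2 with N^2 v_2 = 0 but N^1 v_2 ≠ 0; then v_{j-1} := N · v_j for j = 2, …, 2.

Pick v_2 = (1, 2, 1, 0)ᵀ.
Then v_1 = N · v_2 = (2, 1, 2, -1)ᵀ.

Sanity check: (A − (-5)·I) v_1 = (0, 0, 0, 0)ᵀ = 0. ✓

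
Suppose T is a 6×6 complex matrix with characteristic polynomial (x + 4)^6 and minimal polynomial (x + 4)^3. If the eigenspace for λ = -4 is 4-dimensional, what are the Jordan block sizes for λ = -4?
Block sizes for λ = -4: [3, 1, 1, 1]

Step 1 — from the characteristic polynomial, algebraic multiplicity of λ = -4 is 6. From dim ker(T − (-4)·I) = 4, there are exactly 4 Jordan blocks for λ = -4.
Step 2 — from the minimal polynomial, the factor (x + 4)^3 tells us the largest block for λ = -4 has size 3.
Step 3 — with total size 6, 4 blocks, and largest block 3, the block sizes (in nonincreasing order) are [3, 1, 1, 1].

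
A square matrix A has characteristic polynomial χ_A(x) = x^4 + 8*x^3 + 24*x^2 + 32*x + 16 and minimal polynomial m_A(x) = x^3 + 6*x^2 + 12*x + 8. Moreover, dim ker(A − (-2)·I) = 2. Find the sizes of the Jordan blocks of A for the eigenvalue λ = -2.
Block sizes for λ = -2: [3, 1]

Step 1 — from the characteristic polynomial, algebraic multiplicity of λ = -2 is 4. From dim ker(A − (-2)·I) = 2, there are exactly 2 Jordan blocks for λ = -2.
Step 2 — from the minimal polynomial, the factor (x + 2)^3 tells us the largest block for λ = -2 has size 3.
Step 3 — with total size 4, 2 blocks, and largest block 3, the block sizes (in nonincreasing order) are [3, 1].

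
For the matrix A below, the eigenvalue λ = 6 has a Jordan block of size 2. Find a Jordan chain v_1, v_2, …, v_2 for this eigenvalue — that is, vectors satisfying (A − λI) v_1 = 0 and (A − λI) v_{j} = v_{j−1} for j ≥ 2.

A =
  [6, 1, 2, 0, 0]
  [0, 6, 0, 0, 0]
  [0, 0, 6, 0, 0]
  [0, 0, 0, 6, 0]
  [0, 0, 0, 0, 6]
A Jordan chain for λ = 6 of length 2:
v_1 = (1, 0, 0, 0, 0)ᵀ
v_2 = (0, 1, 0, 0, 0)ᵀ

Let N = A − (6)·I. We want v_2 with N^2 v_2 = 0 but N^1 v_2 ≠ 0; then v_{j-1} := N · v_j for j = 2, …, 2.

Pick v_2 = (0, 1, 0, 0, 0)ᵀ.
Then v_1 = N · v_2 = (1, 0, 0, 0, 0)ᵀ.

Sanity check: (A − (6)·I) v_1 = (0, 0, 0, 0, 0)ᵀ = 0. ✓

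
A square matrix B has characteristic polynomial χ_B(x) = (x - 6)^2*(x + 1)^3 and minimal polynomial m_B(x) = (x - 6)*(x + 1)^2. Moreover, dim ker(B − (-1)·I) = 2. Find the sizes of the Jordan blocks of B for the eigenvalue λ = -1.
Block sizes for λ = -1: [2, 1]

Step 1 — from the characteristic polynomial, algebraic multiplicity of λ = -1 is 3. From dim ker(B − (-1)·I) = 2, there are exactly 2 Jordan blocks for λ = -1.
Step 2 — from the minimal polynomial, the factor (x + 1)^2 tells us the largest block for λ = -1 has size 2.
Step 3 — with total size 3, 2 blocks, and largest block 2, the block sizes (in nonincreasing order) are [2, 1].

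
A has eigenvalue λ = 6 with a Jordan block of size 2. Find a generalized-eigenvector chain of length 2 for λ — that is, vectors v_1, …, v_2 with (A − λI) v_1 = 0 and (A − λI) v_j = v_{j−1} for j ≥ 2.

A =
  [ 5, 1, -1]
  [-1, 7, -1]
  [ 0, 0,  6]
A Jordan chain for λ = 6 of length 2:
v_1 = (-1, -1, 0)ᵀ
v_2 = (1, 0, 0)ᵀ

Let N = A − (6)·I. We want v_2 with N^2 v_2 = 0 but N^1 v_2 ≠ 0; then v_{j-1} := N · v_j for j = 2, …, 2.

Pick v_2 = (1, 0, 0)ᵀ.
Then v_1 = N · v_2 = (-1, -1, 0)ᵀ.

Sanity check: (A − (6)·I) v_1 = (0, 0, 0)ᵀ = 0. ✓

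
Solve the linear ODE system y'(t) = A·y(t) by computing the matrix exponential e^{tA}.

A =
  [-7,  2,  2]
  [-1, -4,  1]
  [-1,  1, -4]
e^{tA} =
  [-2*t*exp(-5*t) + exp(-5*t), 2*t*exp(-5*t), 2*t*exp(-5*t)]
  [-t*exp(-5*t), t*exp(-5*t) + exp(-5*t), t*exp(-5*t)]
  [-t*exp(-5*t), t*exp(-5*t), t*exp(-5*t) + exp(-5*t)]

Strategy: write A = P · J · P⁻¹ where J is a Jordan canonical form, so e^{tA} = P · e^{tJ} · P⁻¹, and e^{tJ} can be computed block-by-block.

A has Jordan form
J =
  [-5,  1,  0]
  [ 0, -5,  0]
  [ 0,  0, -5]
(up to reordering of blocks).

Per-block formulas:
  For a 1×1 block at λ = -5: exp(t · [-5]) = [e^(-5t)].
  For a 2×2 Jordan block J_2(-5): exp(t · J_2(-5)) = e^(-5t)·(I + t·N), where N is the 2×2 nilpotent shift.

After assembling e^{tJ} and conjugating by P, we get:

e^{tA} =
  [-2*t*exp(-5*t) + exp(-5*t), 2*t*exp(-5*t), 2*t*exp(-5*t)]
  [-t*exp(-5*t), t*exp(-5*t) + exp(-5*t), t*exp(-5*t)]
  [-t*exp(-5*t), t*exp(-5*t), t*exp(-5*t) + exp(-5*t)]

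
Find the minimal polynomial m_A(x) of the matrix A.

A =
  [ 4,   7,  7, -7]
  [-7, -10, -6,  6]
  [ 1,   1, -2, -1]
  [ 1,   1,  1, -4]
x^3 + 9*x^2 + 27*x + 27

The characteristic polynomial is χ_A(x) = (x + 3)^4, so the eigenvalues are known. The minimal polynomial is
  m_A(x) = Π_λ (x − λ)^{k_λ}
where k_λ is the size of the *largest* Jordan block for λ (equivalently, the smallest k with (A − λI)^k v = 0 for every generalised eigenvector v of λ).

  λ = -3: largest Jordan block has size 3, contributing (x + 3)^3

So m_A(x) = (x + 3)^3 = x^3 + 9*x^2 + 27*x + 27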